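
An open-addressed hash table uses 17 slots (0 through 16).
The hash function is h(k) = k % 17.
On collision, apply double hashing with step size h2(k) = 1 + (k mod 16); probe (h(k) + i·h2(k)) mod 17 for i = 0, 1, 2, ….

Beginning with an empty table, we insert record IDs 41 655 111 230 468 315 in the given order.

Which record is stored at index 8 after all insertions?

41: h=7 => slot 7
655: h=9 => slot 9
111: h=9, h2=16, probe 9,8 => slot 8
230: h=9, h2=7, probe 9,16 => slot 16
468: h=9, h2=5, probe 9,14 => slot 14
315: h=9, h2=12, probe 9,4 => slot 4
Table: [—, —, —, —, 315, —, —, 41, 111, 655, —, —, —, —, 468, —, 230]

111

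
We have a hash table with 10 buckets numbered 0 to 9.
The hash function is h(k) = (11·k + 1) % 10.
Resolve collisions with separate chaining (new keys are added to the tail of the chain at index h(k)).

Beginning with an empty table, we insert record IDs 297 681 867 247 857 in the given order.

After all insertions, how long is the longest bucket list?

4

297 -> bucket 8
681 -> bucket 2
867 -> bucket 8 (collision)
247 -> bucket 8 (collision)
857 -> bucket 8 (collision)
Final buckets:
0: ∅
1: ∅
2: 681
3: ∅
4: ∅
5: ∅
6: ∅
7: ∅
8: 297 -> 867 -> 247 -> 857
9: ∅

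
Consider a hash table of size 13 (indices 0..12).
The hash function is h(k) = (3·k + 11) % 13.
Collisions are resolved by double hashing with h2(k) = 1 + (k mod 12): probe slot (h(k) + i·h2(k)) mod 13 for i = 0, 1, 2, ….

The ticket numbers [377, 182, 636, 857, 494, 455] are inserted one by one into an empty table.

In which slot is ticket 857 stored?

7

377 hashes to 11; slot 11 is free -> place at 11.
182 hashes to 11, h2=3; 11 taken -> place at 1.
636 hashes to 8; slot 8 is free -> place at 8.
857 hashes to 8, h2=6; 8,1 taken -> place at 7.
494 hashes to 11, h2=3; 11,1 taken -> place at 4.
455 hashes to 11, h2=12; 11 taken -> place at 10.
Table: [∅, 182, ∅, ∅, 494, ∅, ∅, 857, 636, ∅, 455, 377, ∅]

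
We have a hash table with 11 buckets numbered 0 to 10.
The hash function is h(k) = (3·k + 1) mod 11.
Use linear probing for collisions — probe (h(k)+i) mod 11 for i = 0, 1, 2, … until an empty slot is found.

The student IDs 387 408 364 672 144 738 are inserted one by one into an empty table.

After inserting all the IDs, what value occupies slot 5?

387: h=7 → slot 7
408: h=4 → slot 4
364: h=4, probe 4,5 → slot 5
672: h=4, probe 4,5,6 → slot 6
144: h=4, probe 4,5,6,7,8 → slot 8
738: h=4, probe 4,5,6,7,8,9 → slot 9
Table: [-, -, -, -, 408, 364, 672, 387, 144, 738, -]

364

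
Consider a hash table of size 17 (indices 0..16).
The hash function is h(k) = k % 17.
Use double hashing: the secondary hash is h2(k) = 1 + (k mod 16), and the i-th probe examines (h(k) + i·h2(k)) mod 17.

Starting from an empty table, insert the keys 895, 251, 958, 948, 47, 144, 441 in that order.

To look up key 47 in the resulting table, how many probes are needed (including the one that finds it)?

895: h=11 -> slot 11
251: h=13 -> slot 13
958: h=6 -> slot 6
948: h=13, h2=5, probe 13,1 -> slot 1
47: h=13, h2=16, probe 13,12 -> slot 12
144: h=8 -> slot 8
441: h=16 -> slot 16
Table: [∅, 948, ∅, ∅, ∅, ∅, 958, ∅, 144, ∅, ∅, 895, 47, 251, ∅, ∅, 441]
Lookup 47: h=13, h2=16, probe 13,12 → found at 12.

2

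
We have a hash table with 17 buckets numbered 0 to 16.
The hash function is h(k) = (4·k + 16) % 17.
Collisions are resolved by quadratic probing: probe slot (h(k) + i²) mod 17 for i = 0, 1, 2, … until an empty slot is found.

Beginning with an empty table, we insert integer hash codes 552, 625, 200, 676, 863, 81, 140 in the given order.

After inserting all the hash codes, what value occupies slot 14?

552

Insert 552: h=14, slot 14 empty → index 14.
Insert 625: h=0, slot 0 empty → index 0.
Insert 200: h=0, slot 0 occupied → index 1.
Insert 676: h=0, slots 0,1 occupied → index 4.
Insert 863: h=0, slots 0,1,4 occupied → index 9.
Insert 81: h=0, slots 0,1,4,9 occupied → index 16.
Insert 140: h=15, slot 15 empty → index 15.
Table: [625, 200, —, —, 676, —, —, —, —, 863, —, —, —, —, 552, 140, 81]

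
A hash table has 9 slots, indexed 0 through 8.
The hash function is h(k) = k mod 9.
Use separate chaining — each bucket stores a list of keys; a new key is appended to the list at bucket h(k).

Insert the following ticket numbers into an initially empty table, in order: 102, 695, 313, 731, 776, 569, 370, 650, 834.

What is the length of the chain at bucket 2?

Insert 102: h=3, bucket 3 empty → new chain.
Insert 695: h=2, bucket 2 empty → new chain.
Insert 313: h=7, bucket 7 empty → new chain.
Insert 731: h=2, bucket 2 nonempty → append to chain.
Insert 776: h=2, bucket 2 nonempty → append to chain.
Insert 569: h=2, bucket 2 nonempty → append to chain.
Insert 370: h=1, bucket 1 empty → new chain.
Insert 650: h=2, bucket 2 nonempty → append to chain.
Insert 834: h=6, bucket 6 empty → new chain.
Final buckets:
0: —
1: 370
2: 695 -> 731 -> 776 -> 569 -> 650
3: 102
4: —
5: —
6: 834
7: 313
8: —

5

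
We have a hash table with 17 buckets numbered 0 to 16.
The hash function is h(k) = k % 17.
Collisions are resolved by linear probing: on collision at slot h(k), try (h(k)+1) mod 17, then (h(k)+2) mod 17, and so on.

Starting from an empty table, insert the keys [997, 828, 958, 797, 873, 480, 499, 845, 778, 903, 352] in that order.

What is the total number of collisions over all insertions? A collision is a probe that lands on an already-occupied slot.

9

Insert 997: h=11, slot 11 empty → index 11.
Insert 828: h=12, slot 12 empty → index 12.
Insert 958: h=6, slot 6 empty → index 6.
Insert 797: h=15, slot 15 empty → index 15.
Insert 873: h=6, slot 6 occupied → index 7.
Insert 480: h=4, slot 4 empty → index 4.
Insert 499: h=6, slots 6,7 occupied → index 8.
Insert 845: h=12, slot 12 occupied → index 13.
Insert 778: h=13, slot 13 occupied → index 14.
Insert 903: h=2, slot 2 empty → index 2.
Insert 352: h=12, slots 12,13,14,15 occupied → index 16.
Table: [—, —, 903, —, 480, —, 958, 873, 499, —, —, 997, 828, 845, 778, 797, 352]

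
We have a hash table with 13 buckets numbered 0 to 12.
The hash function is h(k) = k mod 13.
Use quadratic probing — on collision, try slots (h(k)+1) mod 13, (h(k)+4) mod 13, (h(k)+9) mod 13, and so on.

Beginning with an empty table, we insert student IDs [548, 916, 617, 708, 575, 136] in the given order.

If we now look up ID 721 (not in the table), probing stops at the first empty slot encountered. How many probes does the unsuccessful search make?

6

548 hashes to 2; slot 2 is free → place at 2.
916 hashes to 6; slot 6 is free → place at 6.
617 hashes to 6; 6 taken → place at 7.
708 hashes to 6; 6,7 taken → place at 10.
575 hashes to 3; slot 3 is free → place at 3.
136 hashes to 6; 6,7,10,2 taken → place at 9.
Table: [-, -, 548, 575, -, -, 916, 617, -, 136, 708, -, -]
Lookup 721: h=6, probe 6,7,10,2,9,5 → slot 5 empty, not found.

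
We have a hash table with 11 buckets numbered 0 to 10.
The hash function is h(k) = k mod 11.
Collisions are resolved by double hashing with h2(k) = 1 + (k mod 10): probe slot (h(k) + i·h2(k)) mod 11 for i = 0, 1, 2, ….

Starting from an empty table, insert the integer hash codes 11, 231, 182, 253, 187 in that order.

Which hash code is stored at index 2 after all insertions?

231

11: h=0 -> slot 0
231: h=0, h2=2, probe 0,2 -> slot 2
182: h=6 -> slot 6
253: h=0, h2=4, probe 0,4 -> slot 4
187: h=0, h2=8, probe 0,8 -> slot 8
Table: [11, -, 231, -, 253, -, 182, -, 187, -, -]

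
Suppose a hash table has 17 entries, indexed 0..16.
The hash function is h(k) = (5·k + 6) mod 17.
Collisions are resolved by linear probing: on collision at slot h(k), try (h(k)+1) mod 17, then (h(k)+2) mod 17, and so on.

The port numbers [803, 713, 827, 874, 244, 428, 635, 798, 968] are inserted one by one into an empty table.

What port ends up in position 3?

635

803 hashes to 9; slot 9 is free => place at 9.
713 hashes to 1; slot 1 is free => place at 1.
827 hashes to 10; slot 10 is free => place at 10.
874 hashes to 7; slot 7 is free => place at 7.
244 hashes to 2; slot 2 is free => place at 2.
428 hashes to 4; slot 4 is free => place at 4.
635 hashes to 2; 2 taken => place at 3.
798 hashes to 1; 1,2,3,4 taken => place at 5.
968 hashes to 1; 1,2,3,4,5 taken => place at 6.
Table: [., 713, 244, 635, 428, 798, 968, 874, ., 803, 827, ., ., ., ., ., .]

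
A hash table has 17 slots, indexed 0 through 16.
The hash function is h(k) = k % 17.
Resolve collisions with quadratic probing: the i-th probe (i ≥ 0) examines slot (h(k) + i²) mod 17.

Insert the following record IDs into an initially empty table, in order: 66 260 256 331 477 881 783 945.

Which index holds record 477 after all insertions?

2

Insert 66: h=15, slot 15 empty → index 15.
Insert 260: h=5, slot 5 empty → index 5.
Insert 256: h=1, slot 1 empty → index 1.
Insert 331: h=8, slot 8 empty → index 8.
Insert 477: h=1, slot 1 occupied → index 2.
Insert 881: h=14, slot 14 empty → index 14.
Insert 783: h=1, slots 1,2,5 occupied → index 10.
Insert 945: h=10, slot 10 occupied → index 11.
Table: [., 256, 477, ., ., 260, ., ., 331, ., 783, 945, ., ., 881, 66, .]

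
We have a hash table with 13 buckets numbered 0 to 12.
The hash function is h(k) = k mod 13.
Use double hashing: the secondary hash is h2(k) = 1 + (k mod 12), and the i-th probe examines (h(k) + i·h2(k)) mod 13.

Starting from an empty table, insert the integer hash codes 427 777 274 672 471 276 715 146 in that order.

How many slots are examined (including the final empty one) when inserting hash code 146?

2

427 hashes to 11; slot 11 is free → place at 11.
777 hashes to 10; slot 10 is free → place at 10.
274 hashes to 1; slot 1 is free → place at 1.
672 hashes to 9; slot 9 is free → place at 9.
471 hashes to 3; slot 3 is free → place at 3.
276 hashes to 3, h2=1; 3 taken → place at 4.
715 hashes to 0; slot 0 is free → place at 0.
146 hashes to 3, h2=3; 3 taken → place at 6.
Table: [715, 274, -, 471, 276, -, 146, -, -, 672, 777, 427, -]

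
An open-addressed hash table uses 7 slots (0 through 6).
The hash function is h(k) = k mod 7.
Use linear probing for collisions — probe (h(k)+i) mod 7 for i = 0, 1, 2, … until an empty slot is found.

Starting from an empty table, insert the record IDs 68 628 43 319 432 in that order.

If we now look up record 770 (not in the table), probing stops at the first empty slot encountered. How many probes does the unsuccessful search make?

68 hashes to 5; slot 5 is free → place at 5.
628 hashes to 5; 5 taken → place at 6.
43 hashes to 1; slot 1 is free → place at 1.
319 hashes to 4; slot 4 is free → place at 4.
432 hashes to 5; 5,6 taken → place at 0.
Table: [432, 43, ∅, ∅, 319, 68, 628]
Lookup 770: h=0, probe 0,1,2 → slot 2 empty, not found.

3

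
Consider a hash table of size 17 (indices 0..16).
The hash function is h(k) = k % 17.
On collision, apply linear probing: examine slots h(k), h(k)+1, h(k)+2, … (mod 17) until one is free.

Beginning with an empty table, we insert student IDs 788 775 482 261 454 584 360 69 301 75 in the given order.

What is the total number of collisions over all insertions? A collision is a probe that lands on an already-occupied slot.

11

Insert 788: h=6, slot 6 empty => index 6.
Insert 775: h=10, slot 10 empty => index 10.
Insert 482: h=6, slot 6 occupied => index 7.
Insert 261: h=6, slots 6,7 occupied => index 8.
Insert 454: h=12, slot 12 empty => index 12.
Insert 584: h=6, slots 6,7,8 occupied => index 9.
Insert 360: h=3, slot 3 empty => index 3.
Insert 69: h=1, slot 1 empty => index 1.
Insert 301: h=12, slot 12 occupied => index 13.
Insert 75: h=7, slots 7,8,9,10 occupied => index 11.
Table: [—, 69, —, 360, —, —, 788, 482, 261, 584, 775, 75, 454, 301, —, —, —]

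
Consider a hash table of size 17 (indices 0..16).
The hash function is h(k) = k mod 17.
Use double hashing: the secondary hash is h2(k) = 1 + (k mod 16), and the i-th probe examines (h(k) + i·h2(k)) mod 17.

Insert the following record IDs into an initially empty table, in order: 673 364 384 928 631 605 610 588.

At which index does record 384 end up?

673 hashes to 10; slot 10 is free -> place at 10.
364 hashes to 7; slot 7 is free -> place at 7.
384 hashes to 10, h2=1; 10 taken -> place at 11.
928 hashes to 10, h2=1; 10,11 taken -> place at 12.
631 hashes to 2; slot 2 is free -> place at 2.
605 hashes to 10, h2=14; 10,7 taken -> place at 4.
610 hashes to 15; slot 15 is free -> place at 15.
588 hashes to 10, h2=13; 10 taken -> place at 6.
Table: [—, —, 631, —, 605, —, 588, 364, —, —, 673, 384, 928, —, —, 610, —]

11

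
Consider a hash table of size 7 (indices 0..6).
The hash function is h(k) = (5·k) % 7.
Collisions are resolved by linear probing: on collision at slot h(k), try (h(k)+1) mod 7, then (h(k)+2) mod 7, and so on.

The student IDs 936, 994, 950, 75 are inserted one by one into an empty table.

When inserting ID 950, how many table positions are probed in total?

936: h=4 → slot 4
994: h=0 → slot 0
950: h=4, probe 4,5 → slot 5
75: h=4, probe 4,5,6 → slot 6
Table: [994, _, _, _, 936, 950, 75]

2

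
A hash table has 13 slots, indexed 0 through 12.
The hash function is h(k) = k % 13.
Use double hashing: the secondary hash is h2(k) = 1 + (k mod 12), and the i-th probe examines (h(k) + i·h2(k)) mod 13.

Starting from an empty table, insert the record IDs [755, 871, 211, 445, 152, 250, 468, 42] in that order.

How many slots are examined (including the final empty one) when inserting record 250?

755: h=1 → slot 1
871: h=0 → slot 0
211: h=3 → slot 3
445: h=3, h2=2, probe 3,5 → slot 5
152: h=9 → slot 9
250: h=3, h2=11, probe 3,1,12 → slot 12
468: h=0, h2=1, probe 0,1,2 → slot 2
42: h=3, h2=7, probe 3,10 → slot 10
Table: [871, 755, 468, 211, _, 445, _, _, _, 152, 42, _, 250]

3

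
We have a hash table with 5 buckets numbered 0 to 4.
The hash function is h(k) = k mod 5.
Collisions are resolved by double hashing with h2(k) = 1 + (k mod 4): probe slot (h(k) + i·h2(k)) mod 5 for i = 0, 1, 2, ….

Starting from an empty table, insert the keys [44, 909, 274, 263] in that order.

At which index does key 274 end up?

Insert 44: h=4, slot 4 empty => index 4.
Insert 909: h=4, h2=2, slot 4 occupied => index 1.
Insert 274: h=4, h2=3, slot 4 occupied => index 2.
Insert 263: h=3, slot 3 empty => index 3.
Table: [_, 909, 274, 263, 44]

2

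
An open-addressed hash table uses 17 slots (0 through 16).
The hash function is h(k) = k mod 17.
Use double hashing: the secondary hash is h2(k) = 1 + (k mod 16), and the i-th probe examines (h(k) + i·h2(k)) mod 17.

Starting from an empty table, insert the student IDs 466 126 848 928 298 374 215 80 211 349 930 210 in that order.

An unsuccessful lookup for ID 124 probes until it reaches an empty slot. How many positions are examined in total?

466 hashes to 7; slot 7 is free -> place at 7.
126 hashes to 7, h2=15; 7 taken -> place at 5.
848 hashes to 15; slot 15 is free -> place at 15.
928 hashes to 10; slot 10 is free -> place at 10.
298 hashes to 9; slot 9 is free -> place at 9.
374 hashes to 0; slot 0 is free -> place at 0.
215 hashes to 11; slot 11 is free -> place at 11.
80 hashes to 12; slot 12 is free -> place at 12.
211 hashes to 7, h2=4; 7,11,15 taken -> place at 2.
349 hashes to 9, h2=14; 9 taken -> place at 6.
930 hashes to 12, h2=3; 12,15 taken -> place at 1.
210 hashes to 6, h2=3; 6,9,12,15,1 taken -> place at 4.
Table: [374, 930, 211, —, 210, 126, 349, 466, —, 298, 928, 215, 80, —, —, 848, —]
Lookup 124: h=5, h2=13, probe 5,1,14 → slot 14 empty, not found.

3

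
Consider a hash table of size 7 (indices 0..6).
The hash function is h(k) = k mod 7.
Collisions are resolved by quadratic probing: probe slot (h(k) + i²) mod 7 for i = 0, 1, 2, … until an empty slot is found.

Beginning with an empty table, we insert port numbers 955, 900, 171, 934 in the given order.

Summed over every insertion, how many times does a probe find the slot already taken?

955 hashes to 3; slot 3 is free → place at 3.
900 hashes to 4; slot 4 is free → place at 4.
171 hashes to 3; 3,4 taken → place at 0.
934 hashes to 3; 3,4,0 taken → place at 5.
Table: [171, ., ., 955, 900, 934, .]

5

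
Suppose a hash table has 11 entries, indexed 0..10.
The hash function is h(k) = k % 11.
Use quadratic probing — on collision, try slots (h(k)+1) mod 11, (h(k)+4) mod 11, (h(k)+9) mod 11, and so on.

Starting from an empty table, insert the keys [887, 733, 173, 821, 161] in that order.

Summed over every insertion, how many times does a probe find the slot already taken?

7

887 hashes to 7; slot 7 is free -> place at 7.
733 hashes to 7; 7 taken -> place at 8.
173 hashes to 8; 8 taken -> place at 9.
821 hashes to 7; 7,8 taken -> place at 0.
161 hashes to 7; 7,8,0 taken -> place at 5.
Table: [821, ∅, ∅, ∅, ∅, 161, ∅, 887, 733, 173, ∅]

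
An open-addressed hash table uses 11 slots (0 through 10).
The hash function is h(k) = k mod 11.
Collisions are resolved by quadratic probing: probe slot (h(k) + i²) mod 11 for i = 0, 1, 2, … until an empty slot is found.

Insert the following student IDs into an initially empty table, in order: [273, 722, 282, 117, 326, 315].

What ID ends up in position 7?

722

273: h=9 => slot 9
722: h=7 => slot 7
282: h=7, probe 7,8 => slot 8
117: h=7, probe 7,8,0 => slot 0
326: h=7, probe 7,8,0,5 => slot 5
315: h=7, probe 7,8,0,5,1 => slot 1
Table: [117, 315, ∅, ∅, ∅, 326, ∅, 722, 282, 273, ∅]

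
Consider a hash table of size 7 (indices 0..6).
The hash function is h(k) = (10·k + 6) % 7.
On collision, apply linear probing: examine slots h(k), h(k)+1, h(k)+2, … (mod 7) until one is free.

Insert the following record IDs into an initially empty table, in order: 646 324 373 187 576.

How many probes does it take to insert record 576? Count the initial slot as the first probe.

646: h=5 => slot 5
324: h=5, probe 5,6 => slot 6
373: h=5, probe 5,6,0 => slot 0
187: h=0, probe 0,1 => slot 1
576: h=5, probe 5,6,0,1,2 => slot 2
Table: [373, 187, 576, —, —, 646, 324]

5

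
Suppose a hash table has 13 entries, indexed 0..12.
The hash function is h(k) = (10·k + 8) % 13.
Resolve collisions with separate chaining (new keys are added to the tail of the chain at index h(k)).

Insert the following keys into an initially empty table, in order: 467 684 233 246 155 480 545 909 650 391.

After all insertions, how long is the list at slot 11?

467 → bucket 11
684 → bucket 10
233 → bucket 11 (collision)
246 → bucket 11 (collision)
155 → bucket 11 (collision)
480 → bucket 11 (collision)
545 → bucket 11 (collision)
909 → bucket 11 (collision)
650 → bucket 8
391 → bucket 5
Final buckets:
0: —
1: —
2: —
3: —
4: —
5: 391
6: —
7: —
8: 650
9: —
10: 684
11: 467 -> 233 -> 246 -> 155 -> 480 -> 545 -> 909
12: —

7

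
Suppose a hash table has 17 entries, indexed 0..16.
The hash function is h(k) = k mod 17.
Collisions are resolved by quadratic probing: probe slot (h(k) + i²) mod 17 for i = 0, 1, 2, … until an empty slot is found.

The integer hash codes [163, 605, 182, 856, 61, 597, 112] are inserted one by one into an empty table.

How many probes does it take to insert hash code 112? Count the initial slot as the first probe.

163: h=10 => slot 10
605: h=10, probe 10,11 => slot 11
182: h=12 => slot 12
856: h=6 => slot 6
61: h=10, probe 10,11,14 => slot 14
597: h=2 => slot 2
112: h=10, probe 10,11,14,2,9 => slot 9
Table: [∅, ∅, 597, ∅, ∅, ∅, 856, ∅, ∅, 112, 163, 605, 182, ∅, 61, ∅, ∅]

5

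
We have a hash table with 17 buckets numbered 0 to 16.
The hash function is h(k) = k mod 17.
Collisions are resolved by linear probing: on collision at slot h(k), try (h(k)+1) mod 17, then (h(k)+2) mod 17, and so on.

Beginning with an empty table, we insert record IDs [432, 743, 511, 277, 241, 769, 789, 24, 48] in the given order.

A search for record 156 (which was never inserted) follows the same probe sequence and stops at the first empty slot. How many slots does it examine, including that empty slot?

4

432: h=7 -> slot 7
743: h=12 -> slot 12
511: h=1 -> slot 1
277: h=5 -> slot 5
241: h=3 -> slot 3
769: h=4 -> slot 4
789: h=7, probe 7,8 -> slot 8
24: h=7, probe 7,8,9 -> slot 9
48: h=14 -> slot 14
Table: [∅, 511, ∅, 241, 769, 277, ∅, 432, 789, 24, ∅, ∅, 743, ∅, 48, ∅, ∅]
Lookup 156: h=3, probe 3,4,5,6 → slot 6 empty, not found.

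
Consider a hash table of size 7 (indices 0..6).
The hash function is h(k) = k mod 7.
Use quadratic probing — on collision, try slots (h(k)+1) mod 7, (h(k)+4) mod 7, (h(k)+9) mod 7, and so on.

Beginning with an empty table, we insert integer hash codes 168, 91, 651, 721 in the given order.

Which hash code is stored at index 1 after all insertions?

Insert 168: h=0, slot 0 empty => index 0.
Insert 91: h=0, slot 0 occupied => index 1.
Insert 651: h=0, slots 0,1 occupied => index 4.
Insert 721: h=0, slots 0,1,4 occupied => index 2.
Table: [168, 91, 721, ∅, 651, ∅, ∅]

91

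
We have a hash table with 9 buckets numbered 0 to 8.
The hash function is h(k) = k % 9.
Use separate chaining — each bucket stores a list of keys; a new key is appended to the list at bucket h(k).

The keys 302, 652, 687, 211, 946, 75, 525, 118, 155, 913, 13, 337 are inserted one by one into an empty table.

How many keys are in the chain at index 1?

Insert 302: h=5, bucket 5 empty → new chain.
Insert 652: h=4, bucket 4 empty → new chain.
Insert 687: h=3, bucket 3 empty → new chain.
Insert 211: h=4, bucket 4 nonempty → append to chain.
Insert 946: h=1, bucket 1 empty → new chain.
Insert 75: h=3, bucket 3 nonempty → append to chain.
Insert 525: h=3, bucket 3 nonempty → append to chain.
Insert 118: h=1, bucket 1 nonempty → append to chain.
Insert 155: h=2, bucket 2 empty → new chain.
Insert 913: h=4, bucket 4 nonempty → append to chain.
Insert 13: h=4, bucket 4 nonempty → append to chain.
Insert 337: h=4, bucket 4 nonempty → append to chain.
Final buckets:
0: _
1: 946 -> 118
2: 155
3: 687 -> 75 -> 525
4: 652 -> 211 -> 913 -> 13 -> 337
5: 302
6: _
7: _
8: _

2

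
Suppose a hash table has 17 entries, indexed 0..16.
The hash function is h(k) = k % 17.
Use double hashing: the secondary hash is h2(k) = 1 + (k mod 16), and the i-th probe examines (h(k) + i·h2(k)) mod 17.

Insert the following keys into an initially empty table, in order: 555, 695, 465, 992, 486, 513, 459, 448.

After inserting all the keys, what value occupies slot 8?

Insert 555: h=11, slot 11 empty -> index 11.
Insert 695: h=15, slot 15 empty -> index 15.
Insert 465: h=6, slot 6 empty -> index 6.
Insert 992: h=6, h2=1, slot 6 occupied -> index 7.
Insert 486: h=10, slot 10 empty -> index 10.
Insert 513: h=3, slot 3 empty -> index 3.
Insert 459: h=0, slot 0 empty -> index 0.
Insert 448: h=6, h2=1, slots 6,7 occupied -> index 8.
Table: [459, ., ., 513, ., ., 465, 992, 448, ., 486, 555, ., ., ., 695, .]

448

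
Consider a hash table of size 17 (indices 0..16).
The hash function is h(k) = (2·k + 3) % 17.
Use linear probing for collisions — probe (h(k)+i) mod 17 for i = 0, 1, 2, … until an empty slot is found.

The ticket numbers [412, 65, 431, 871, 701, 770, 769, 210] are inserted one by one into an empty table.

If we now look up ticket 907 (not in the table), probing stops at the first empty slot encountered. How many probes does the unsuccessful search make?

5

Insert 412: h=11, slot 11 empty => index 11.
Insert 65: h=14, slot 14 empty => index 14.
Insert 431: h=15, slot 15 empty => index 15.
Insert 871: h=11, slot 11 occupied => index 12.
Insert 701: h=11, slots 11,12 occupied => index 13.
Insert 770: h=13, slots 13,14,15 occupied => index 16.
Insert 769: h=11, slots 11,12,13,14,15,16 occupied => index 0.
Insert 210: h=15, slots 15,16,0 occupied => index 1.
Table: [769, 210, ., ., ., ., ., ., ., ., ., 412, 871, 701, 65, 431, 770]
Lookup 907: h=15, probe 15,16,0,1,2 → slot 2 empty, not found.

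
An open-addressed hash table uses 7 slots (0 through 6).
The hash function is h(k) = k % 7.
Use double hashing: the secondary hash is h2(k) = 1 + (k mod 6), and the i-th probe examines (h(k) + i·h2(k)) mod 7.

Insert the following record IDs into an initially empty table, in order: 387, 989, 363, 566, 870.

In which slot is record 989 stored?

387: h=2 => slot 2
989: h=2, h2=6, probe 2,1 => slot 1
363: h=6 => slot 6
566: h=6, h2=3, probe 6,2,5 => slot 5
870: h=2, h2=1, probe 2,3 => slot 3
Table: [—, 989, 387, 870, —, 566, 363]

1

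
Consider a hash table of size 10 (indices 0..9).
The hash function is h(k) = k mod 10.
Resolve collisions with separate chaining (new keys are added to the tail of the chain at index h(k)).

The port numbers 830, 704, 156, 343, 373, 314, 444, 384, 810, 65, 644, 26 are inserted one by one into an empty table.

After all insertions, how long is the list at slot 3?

2

Insert 830: h=0, bucket 0 empty -> new chain.
Insert 704: h=4, bucket 4 empty -> new chain.
Insert 156: h=6, bucket 6 empty -> new chain.
Insert 343: h=3, bucket 3 empty -> new chain.
Insert 373: h=3, bucket 3 nonempty -> append to chain.
Insert 314: h=4, bucket 4 nonempty -> append to chain.
Insert 444: h=4, bucket 4 nonempty -> append to chain.
Insert 384: h=4, bucket 4 nonempty -> append to chain.
Insert 810: h=0, bucket 0 nonempty -> append to chain.
Insert 65: h=5, bucket 5 empty -> new chain.
Insert 644: h=4, bucket 4 nonempty -> append to chain.
Insert 26: h=6, bucket 6 nonempty -> append to chain.
Final buckets:
0: 830 -> 810
1: .
2: .
3: 343 -> 373
4: 704 -> 314 -> 444 -> 384 -> 644
5: 65
6: 156 -> 26
7: .
8: .
9: .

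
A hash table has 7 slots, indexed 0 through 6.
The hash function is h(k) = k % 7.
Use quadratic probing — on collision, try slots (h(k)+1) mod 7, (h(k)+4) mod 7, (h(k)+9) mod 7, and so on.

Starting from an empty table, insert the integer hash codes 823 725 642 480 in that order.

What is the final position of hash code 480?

823: h=4 → slot 4
725: h=4, probe 4,5 → slot 5
642: h=5, probe 5,6 → slot 6
480: h=4, probe 4,5,1 → slot 1
Table: [-, 480, -, -, 823, 725, 642]

1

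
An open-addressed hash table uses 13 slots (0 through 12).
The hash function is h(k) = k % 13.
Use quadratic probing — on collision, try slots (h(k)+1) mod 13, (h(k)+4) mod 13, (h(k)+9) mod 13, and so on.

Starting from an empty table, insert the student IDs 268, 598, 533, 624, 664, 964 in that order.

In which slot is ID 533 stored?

268 hashes to 8; slot 8 is free => place at 8.
598 hashes to 0; slot 0 is free => place at 0.
533 hashes to 0; 0 taken => place at 1.
624 hashes to 0; 0,1 taken => place at 4.
664 hashes to 1; 1 taken => place at 2.
964 hashes to 2; 2 taken => place at 3.
Table: [598, 533, 664, 964, 624, ., ., ., 268, ., ., ., .]

1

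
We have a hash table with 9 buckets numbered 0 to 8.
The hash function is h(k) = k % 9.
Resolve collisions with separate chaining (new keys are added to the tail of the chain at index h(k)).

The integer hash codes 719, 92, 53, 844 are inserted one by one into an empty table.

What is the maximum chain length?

Insert 719: h=8, bucket 8 empty -> new chain.
Insert 92: h=2, bucket 2 empty -> new chain.
Insert 53: h=8, bucket 8 nonempty -> append to chain.
Insert 844: h=7, bucket 7 empty -> new chain.
Final buckets:
0: ∅
1: ∅
2: 92
3: ∅
4: ∅
5: ∅
6: ∅
7: 844
8: 719 -> 53

2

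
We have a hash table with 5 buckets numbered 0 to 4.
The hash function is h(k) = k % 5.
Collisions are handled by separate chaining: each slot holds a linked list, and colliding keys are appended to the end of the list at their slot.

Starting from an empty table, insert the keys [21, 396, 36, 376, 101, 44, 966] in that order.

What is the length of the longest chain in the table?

6

21 -> bucket 1
396 -> bucket 1 (collision)
36 -> bucket 1 (collision)
376 -> bucket 1 (collision)
101 -> bucket 1 (collision)
44 -> bucket 4
966 -> bucket 1 (collision)
Final buckets:
0: _
1: 21 -> 396 -> 36 -> 376 -> 101 -> 966
2: _
3: _
4: 44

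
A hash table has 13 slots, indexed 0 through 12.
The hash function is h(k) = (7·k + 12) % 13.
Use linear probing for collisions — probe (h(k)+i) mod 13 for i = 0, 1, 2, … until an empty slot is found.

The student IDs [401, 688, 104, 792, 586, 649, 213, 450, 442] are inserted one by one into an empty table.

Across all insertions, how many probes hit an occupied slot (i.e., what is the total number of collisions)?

7

401: h=11 => slot 11
688: h=5 => slot 5
104: h=12 => slot 12
792: h=5, probe 5,6 => slot 6
586: h=6, probe 6,7 => slot 7
649: h=5, probe 5,6,7,8 => slot 8
213: h=8, probe 8,9 => slot 9
450: h=3 => slot 3
442: h=12, probe 12,0 => slot 0
Table: [442, —, —, 450, —, 688, 792, 586, 649, 213, —, 401, 104]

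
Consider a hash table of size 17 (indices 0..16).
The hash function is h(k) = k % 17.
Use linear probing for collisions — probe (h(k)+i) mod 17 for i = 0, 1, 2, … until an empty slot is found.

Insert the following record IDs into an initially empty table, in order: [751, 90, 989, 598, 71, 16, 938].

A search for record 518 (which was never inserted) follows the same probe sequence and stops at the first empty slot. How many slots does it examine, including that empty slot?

2

751: h=3 -> slot 3
90: h=5 -> slot 5
989: h=3, probe 3,4 -> slot 4
598: h=3, probe 3,4,5,6 -> slot 6
71: h=3, probe 3,4,5,6,7 -> slot 7
16: h=16 -> slot 16
938: h=3, probe 3,4,5,6,7,8 -> slot 8
Table: [_, _, _, 751, 989, 90, 598, 71, 938, _, _, _, _, _, _, _, 16]
Lookup 518: h=8, probe 8,9 → slot 9 empty, not found.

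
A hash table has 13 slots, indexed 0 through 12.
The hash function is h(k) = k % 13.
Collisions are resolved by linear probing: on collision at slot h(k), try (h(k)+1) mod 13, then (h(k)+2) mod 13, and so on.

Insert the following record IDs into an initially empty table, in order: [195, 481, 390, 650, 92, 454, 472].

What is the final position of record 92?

195 hashes to 0; slot 0 is free -> place at 0.
481 hashes to 0; 0 taken -> place at 1.
390 hashes to 0; 0,1 taken -> place at 2.
650 hashes to 0; 0,1,2 taken -> place at 3.
92 hashes to 1; 1,2,3 taken -> place at 4.
454 hashes to 12; slot 12 is free -> place at 12.
472 hashes to 4; 4 taken -> place at 5.
Table: [195, 481, 390, 650, 92, 472, _, _, _, _, _, _, 454]

4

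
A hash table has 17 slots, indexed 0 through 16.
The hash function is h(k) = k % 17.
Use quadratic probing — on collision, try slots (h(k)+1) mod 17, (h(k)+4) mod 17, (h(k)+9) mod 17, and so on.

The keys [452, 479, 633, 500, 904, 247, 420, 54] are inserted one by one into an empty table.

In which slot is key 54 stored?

2

452: h=10 → slot 10
479: h=3 → slot 3
633: h=4 → slot 4
500: h=7 → slot 7
904: h=3, probe 3,4,7,12 → slot 12
247: h=9 → slot 9
420: h=12, probe 12,13 → slot 13
54: h=3, probe 3,4,7,12,2 → slot 2
Table: [_, _, 54, 479, 633, _, _, 500, _, 247, 452, _, 904, 420, _, _, _]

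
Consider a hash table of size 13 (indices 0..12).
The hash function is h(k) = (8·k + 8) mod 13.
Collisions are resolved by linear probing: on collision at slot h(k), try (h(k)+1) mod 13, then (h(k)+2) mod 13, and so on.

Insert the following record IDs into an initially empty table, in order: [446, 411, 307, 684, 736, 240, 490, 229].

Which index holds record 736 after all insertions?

10

446 hashes to 1; slot 1 is free => place at 1.
411 hashes to 7; slot 7 is free => place at 7.
307 hashes to 7; 7 taken => place at 8.
684 hashes to 7; 7,8 taken => place at 9.
736 hashes to 7; 7,8,9 taken => place at 10.
240 hashes to 4; slot 4 is free => place at 4.
490 hashes to 2; slot 2 is free => place at 2.
229 hashes to 7; 7,8,9,10 taken => place at 11.
Table: [-, 446, 490, -, 240, -, -, 411, 307, 684, 736, 229, -]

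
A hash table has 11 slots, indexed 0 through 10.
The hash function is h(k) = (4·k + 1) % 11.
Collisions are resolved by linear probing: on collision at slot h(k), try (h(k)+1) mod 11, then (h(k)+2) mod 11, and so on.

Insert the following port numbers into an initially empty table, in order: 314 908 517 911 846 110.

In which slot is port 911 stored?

314 hashes to 3; slot 3 is free => place at 3.
908 hashes to 3; 3 taken => place at 4.
517 hashes to 1; slot 1 is free => place at 1.
911 hashes to 4; 4 taken => place at 5.
846 hashes to 8; slot 8 is free => place at 8.
110 hashes to 1; 1 taken => place at 2.
Table: [∅, 517, 110, 314, 908, 911, ∅, ∅, 846, ∅, ∅]

5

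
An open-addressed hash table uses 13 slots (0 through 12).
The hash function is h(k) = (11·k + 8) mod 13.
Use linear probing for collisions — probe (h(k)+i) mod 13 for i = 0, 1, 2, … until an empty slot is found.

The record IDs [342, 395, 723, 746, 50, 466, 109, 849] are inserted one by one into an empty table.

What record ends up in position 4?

849

342: h=0 => slot 0
395: h=11 => slot 11
723: h=5 => slot 5
746: h=11, probe 11,12 => slot 12
50: h=12, probe 12,0,1 => slot 1
466: h=12, probe 12,0,1,2 => slot 2
109: h=11, probe 11,12,0,1,2,3 => slot 3
849: h=0, probe 0,1,2,3,4 => slot 4
Table: [342, 50, 466, 109, 849, 723, —, —, —, —, —, 395, 746]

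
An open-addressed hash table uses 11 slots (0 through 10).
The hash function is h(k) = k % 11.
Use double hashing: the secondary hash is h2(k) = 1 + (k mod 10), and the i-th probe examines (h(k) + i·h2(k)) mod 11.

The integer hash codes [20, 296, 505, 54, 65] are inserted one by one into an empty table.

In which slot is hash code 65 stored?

0

20 hashes to 9; slot 9 is free -> place at 9.
296 hashes to 10; slot 10 is free -> place at 10.
505 hashes to 10, h2=6; 10 taken -> place at 5.
54 hashes to 10, h2=5; 10 taken -> place at 4.
65 hashes to 10, h2=6; 10,5 taken -> place at 0.
Table: [65, ∅, ∅, ∅, 54, 505, ∅, ∅, ∅, 20, 296]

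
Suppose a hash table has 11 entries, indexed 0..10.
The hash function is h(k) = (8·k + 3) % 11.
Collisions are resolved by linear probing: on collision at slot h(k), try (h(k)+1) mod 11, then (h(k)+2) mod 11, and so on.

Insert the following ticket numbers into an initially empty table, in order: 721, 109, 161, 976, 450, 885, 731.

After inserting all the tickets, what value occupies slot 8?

450

721 hashes to 7; slot 7 is free => place at 7.
109 hashes to 6; slot 6 is free => place at 6.
161 hashes to 4; slot 4 is free => place at 4.
976 hashes to 1; slot 1 is free => place at 1.
450 hashes to 6; 6,7 taken => place at 8.
885 hashes to 10; slot 10 is free => place at 10.
731 hashes to 10; 10 taken => place at 0.
Table: [731, 976, —, —, 161, —, 109, 721, 450, —, 885]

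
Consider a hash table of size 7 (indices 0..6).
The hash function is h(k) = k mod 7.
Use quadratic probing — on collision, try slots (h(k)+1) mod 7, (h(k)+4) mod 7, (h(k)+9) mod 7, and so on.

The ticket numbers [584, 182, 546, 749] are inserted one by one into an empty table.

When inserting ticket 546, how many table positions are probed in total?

584: h=3 → slot 3
182: h=0 → slot 0
546: h=0, probe 0,1 → slot 1
749: h=0, probe 0,1,4 → slot 4
Table: [182, 546, ∅, 584, 749, ∅, ∅]

2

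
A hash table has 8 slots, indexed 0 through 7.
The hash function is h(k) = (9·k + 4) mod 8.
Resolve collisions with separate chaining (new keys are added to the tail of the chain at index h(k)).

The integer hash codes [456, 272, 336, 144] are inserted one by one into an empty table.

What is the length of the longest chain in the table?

456 → bucket 4
272 → bucket 4 (collision)
336 → bucket 4 (collision)
144 → bucket 4 (collision)
Final buckets:
0: .
1: .
2: .
3: .
4: 456 -> 272 -> 336 -> 144
5: .
6: .
7: .

4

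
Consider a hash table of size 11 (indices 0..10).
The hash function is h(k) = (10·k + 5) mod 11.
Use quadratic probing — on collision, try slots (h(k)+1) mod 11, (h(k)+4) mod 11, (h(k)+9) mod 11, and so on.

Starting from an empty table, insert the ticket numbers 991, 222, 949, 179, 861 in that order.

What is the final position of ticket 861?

0

991: h=4 -> slot 4
222: h=3 -> slot 3
949: h=2 -> slot 2
179: h=2, probe 2,3,6 -> slot 6
861: h=2, probe 2,3,6,0 -> slot 0
Table: [861, ., 949, 222, 991, ., 179, ., ., ., .]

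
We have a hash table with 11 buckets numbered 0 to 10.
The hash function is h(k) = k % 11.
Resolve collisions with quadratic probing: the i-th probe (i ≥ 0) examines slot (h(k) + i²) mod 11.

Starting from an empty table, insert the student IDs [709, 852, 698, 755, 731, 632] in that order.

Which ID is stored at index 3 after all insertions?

Insert 709: h=5, slot 5 empty => index 5.
Insert 852: h=5, slot 5 occupied => index 6.
Insert 698: h=5, slots 5,6 occupied => index 9.
Insert 755: h=7, slot 7 empty => index 7.
Insert 731: h=5, slots 5,6,9 occupied => index 3.
Insert 632: h=5, slots 5,6,9,3 occupied => index 10.
Table: [—, —, —, 731, —, 709, 852, 755, —, 698, 632]

731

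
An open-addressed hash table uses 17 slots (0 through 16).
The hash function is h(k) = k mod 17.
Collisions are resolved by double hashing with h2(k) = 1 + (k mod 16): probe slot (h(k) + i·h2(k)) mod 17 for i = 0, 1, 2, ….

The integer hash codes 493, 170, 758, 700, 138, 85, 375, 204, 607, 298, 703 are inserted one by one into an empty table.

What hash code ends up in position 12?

Insert 493: h=0, slot 0 empty -> index 0.
Insert 170: h=0, h2=11, slot 0 occupied -> index 11.
Insert 758: h=10, slot 10 empty -> index 10.
Insert 700: h=3, slot 3 empty -> index 3.
Insert 138: h=2, slot 2 empty -> index 2.
Insert 85: h=0, h2=6, slot 0 occupied -> index 6.
Insert 375: h=1, slot 1 empty -> index 1.
Insert 204: h=0, h2=13, slot 0 occupied -> index 13.
Insert 607: h=12, slot 12 empty -> index 12.
Insert 298: h=9, slot 9 empty -> index 9.
Insert 703: h=6, h2=16, slot 6 occupied -> index 5.
Table: [493, 375, 138, 700, ., 703, 85, ., ., 298, 758, 170, 607, 204, ., ., .]

607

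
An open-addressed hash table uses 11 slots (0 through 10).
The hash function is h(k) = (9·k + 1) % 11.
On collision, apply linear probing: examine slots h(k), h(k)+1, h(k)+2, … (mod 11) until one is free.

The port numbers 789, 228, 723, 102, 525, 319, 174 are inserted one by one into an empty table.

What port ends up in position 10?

525

789: h=7 => slot 7
228: h=7, probe 7,8 => slot 8
723: h=7, probe 7,8,9 => slot 9
102: h=6 => slot 6
525: h=7, probe 7,8,9,10 => slot 10
319: h=1 => slot 1
174: h=5 => slot 5
Table: [∅, 319, ∅, ∅, ∅, 174, 102, 789, 228, 723, 525]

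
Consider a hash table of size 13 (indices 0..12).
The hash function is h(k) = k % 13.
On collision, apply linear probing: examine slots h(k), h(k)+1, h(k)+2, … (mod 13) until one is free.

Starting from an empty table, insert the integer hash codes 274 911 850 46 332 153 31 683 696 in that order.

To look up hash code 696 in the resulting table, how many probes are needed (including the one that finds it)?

274 hashes to 1; slot 1 is free => place at 1.
911 hashes to 1; 1 taken => place at 2.
850 hashes to 5; slot 5 is free => place at 5.
46 hashes to 7; slot 7 is free => place at 7.
332 hashes to 7; 7 taken => place at 8.
153 hashes to 10; slot 10 is free => place at 10.
31 hashes to 5; 5 taken => place at 6.
683 hashes to 7; 7,8 taken => place at 9.
696 hashes to 7; 7,8,9,10 taken => place at 11.
Table: [., 274, 911, ., ., 850, 31, 46, 332, 683, 153, 696, .]
Lookup 696: h=7, probe 7,8,9,10,11 → found at 11.

5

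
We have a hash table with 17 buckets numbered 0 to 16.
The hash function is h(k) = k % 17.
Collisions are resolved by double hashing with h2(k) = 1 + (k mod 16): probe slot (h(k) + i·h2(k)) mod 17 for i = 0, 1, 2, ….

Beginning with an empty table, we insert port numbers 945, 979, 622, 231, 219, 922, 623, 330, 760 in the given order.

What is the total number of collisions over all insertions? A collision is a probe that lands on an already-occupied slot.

3

Insert 945: h=10, slot 10 empty => index 10.
Insert 979: h=10, h2=4, slot 10 occupied => index 14.
Insert 622: h=10, h2=15, slot 10 occupied => index 8.
Insert 231: h=10, h2=8, slot 10 occupied => index 1.
Insert 219: h=15, slot 15 empty => index 15.
Insert 922: h=4, slot 4 empty => index 4.
Insert 623: h=11, slot 11 empty => index 11.
Insert 330: h=7, slot 7 empty => index 7.
Insert 760: h=12, slot 12 empty => index 12.
Table: [—, 231, —, —, 922, —, —, 330, 622, —, 945, 623, 760, —, 979, 219, —]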